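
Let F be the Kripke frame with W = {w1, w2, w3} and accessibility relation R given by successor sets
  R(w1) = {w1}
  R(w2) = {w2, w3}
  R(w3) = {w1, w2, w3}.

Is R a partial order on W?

Reflexive: yes — every world is R-related to itself.
Transitive: no — w2 R w3 and w3 R w1, but not w2 R w1.
Antisymmetric: no — w2 R w3 and w3 R w2 with w2 ≠ w3.
So R is not a partial order.

No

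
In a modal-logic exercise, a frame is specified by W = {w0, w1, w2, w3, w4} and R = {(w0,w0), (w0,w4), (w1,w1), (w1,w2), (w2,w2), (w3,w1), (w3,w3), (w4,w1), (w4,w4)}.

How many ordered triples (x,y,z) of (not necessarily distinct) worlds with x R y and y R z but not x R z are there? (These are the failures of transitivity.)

3

Enumerating: (w0,w4,w1), (w3,w1,w2), (w4,w1,w2).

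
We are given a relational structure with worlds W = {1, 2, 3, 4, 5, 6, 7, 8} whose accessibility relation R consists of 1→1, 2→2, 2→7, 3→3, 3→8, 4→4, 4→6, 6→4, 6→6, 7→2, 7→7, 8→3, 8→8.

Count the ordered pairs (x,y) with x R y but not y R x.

R is symmetric; there are no such tuples.

0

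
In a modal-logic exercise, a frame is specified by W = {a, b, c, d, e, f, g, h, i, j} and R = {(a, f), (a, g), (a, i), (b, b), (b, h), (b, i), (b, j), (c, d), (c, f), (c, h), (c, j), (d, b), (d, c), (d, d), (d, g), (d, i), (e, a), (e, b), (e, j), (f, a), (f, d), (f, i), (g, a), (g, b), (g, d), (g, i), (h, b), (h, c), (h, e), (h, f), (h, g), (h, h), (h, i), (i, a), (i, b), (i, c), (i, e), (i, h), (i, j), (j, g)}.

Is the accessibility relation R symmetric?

Symmetric: no — b R j but not j R b.

No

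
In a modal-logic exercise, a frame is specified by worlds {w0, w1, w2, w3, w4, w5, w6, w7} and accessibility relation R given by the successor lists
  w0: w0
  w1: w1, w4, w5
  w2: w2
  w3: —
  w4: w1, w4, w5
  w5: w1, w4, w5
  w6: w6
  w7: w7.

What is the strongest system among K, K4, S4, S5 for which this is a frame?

Transitive (axiom 4): yes — every two-step R-path is closed by a direct edge.
Reflexive (axiom T): no — w3 is not related to itself.
Euclidean (axiom 5): yes — any two successors of a common world are R-related.
So F validates K, K4; S4 would additionally require R to be reflexive. The strongest is K4.

K4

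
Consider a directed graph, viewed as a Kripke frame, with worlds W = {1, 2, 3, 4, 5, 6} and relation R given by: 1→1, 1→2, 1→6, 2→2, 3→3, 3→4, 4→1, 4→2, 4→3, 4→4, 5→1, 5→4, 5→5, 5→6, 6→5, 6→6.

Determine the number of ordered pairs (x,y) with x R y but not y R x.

Enumerating: (1,2), (1,6), (4,1), (4,2), (5,1), (5,4).

6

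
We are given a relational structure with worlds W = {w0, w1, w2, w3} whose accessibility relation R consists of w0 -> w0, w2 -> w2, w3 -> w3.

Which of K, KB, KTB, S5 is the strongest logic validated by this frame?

Symmetric (axiom B): yes — every pair in R has its reverse in R.
Reflexive (axiom T): no — w1 is not related to itself.
Euclidean (axiom 5): yes — any two successors of a common world are R-related.
So F validates K, KB; KTB would additionally require R to be reflexive. The strongest is KB.

KB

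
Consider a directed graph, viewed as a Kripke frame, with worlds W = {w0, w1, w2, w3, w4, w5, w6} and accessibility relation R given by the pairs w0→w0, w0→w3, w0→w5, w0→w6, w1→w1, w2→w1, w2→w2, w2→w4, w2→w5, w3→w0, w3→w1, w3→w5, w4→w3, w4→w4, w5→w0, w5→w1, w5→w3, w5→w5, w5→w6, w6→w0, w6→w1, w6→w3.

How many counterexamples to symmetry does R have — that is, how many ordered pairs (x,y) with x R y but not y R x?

9

Enumerating: (w2,w1), (w2,w4), (w2,w5), (w3,w1), (w4,w3), (w5,w1), (w5,w6), (w6,w1), (w6,w3).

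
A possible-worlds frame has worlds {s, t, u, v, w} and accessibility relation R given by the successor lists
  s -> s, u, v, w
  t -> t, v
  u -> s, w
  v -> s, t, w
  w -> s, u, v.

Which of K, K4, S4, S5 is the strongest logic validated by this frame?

Transitive (axiom 4): no — s R v and v R t, but not s R t.
Reflexive (axiom T): no — u is not related to itself.
Euclidean (axiom 5): no — s R u and s R v, but not u R v.
So F validates K; K4 would additionally require R to be transitive. The strongest is K.

K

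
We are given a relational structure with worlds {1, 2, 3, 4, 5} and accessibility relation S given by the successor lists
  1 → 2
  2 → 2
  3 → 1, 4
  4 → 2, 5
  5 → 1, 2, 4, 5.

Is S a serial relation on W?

Serial: yes — every world has a successor (e.g. 1 S 2).

Yes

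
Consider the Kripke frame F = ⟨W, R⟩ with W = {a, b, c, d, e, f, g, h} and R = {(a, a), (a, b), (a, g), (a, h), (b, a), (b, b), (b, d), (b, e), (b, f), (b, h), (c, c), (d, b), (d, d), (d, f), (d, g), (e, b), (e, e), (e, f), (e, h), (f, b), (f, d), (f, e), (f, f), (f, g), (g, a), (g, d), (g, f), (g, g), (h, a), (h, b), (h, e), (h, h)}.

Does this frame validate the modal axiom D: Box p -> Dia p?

Yes

Axiom D corresponds to the accessibility relation being serial.
Serial: yes — every world has a successor (e.g. a R a).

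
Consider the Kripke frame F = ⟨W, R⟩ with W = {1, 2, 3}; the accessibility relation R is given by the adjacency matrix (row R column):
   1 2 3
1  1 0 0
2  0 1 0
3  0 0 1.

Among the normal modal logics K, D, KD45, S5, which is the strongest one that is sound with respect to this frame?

S5

Serial (axiom D): yes — every world has a successor (e.g. 1 R 1).
Euclidean (axiom 5): yes — any two successors of a common world are R-related.
Transitive (axiom 4): yes — every two-step R-path is closed by a direct edge.
Reflexive (axiom T): yes — every world is R-related to itself.
So F validates K, D, KD45, S5. The strongest is S5.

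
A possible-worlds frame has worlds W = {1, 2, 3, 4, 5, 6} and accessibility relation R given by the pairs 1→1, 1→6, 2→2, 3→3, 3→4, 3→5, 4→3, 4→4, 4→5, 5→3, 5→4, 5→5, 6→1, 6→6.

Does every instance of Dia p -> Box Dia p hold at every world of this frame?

Yes

By correspondence theory, 5 is valid on a frame iff R is Euclidean.
Euclidean: yes — any two successors of a common world are R-related.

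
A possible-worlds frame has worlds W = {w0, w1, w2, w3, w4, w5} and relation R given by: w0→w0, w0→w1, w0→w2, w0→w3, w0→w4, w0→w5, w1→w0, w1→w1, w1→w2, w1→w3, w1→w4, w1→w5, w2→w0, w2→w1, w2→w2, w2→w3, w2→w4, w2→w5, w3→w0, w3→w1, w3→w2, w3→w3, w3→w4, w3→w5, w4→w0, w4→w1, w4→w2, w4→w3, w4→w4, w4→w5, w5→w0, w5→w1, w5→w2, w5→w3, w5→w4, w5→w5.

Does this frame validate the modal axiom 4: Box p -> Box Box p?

Yes

Axiom 4 corresponds to the accessibility relation being transitive.
Transitive: yes — every two-step R-path is closed by a direct edge.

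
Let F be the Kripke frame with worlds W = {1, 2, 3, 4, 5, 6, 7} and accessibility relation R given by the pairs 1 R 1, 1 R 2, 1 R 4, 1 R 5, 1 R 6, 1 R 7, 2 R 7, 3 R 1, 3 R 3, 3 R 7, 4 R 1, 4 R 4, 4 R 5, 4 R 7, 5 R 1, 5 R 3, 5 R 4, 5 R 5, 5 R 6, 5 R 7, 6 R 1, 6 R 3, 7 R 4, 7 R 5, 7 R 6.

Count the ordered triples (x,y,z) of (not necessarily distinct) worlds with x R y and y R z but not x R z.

31

Enumerating: (1,5,3), (1,6,3), (2,7,4), (2,7,5), (2,7,6), (3,1,2), (3,1,4), (3,1,5), (3,1,6), (3,7,4), (3,7,5), (3,7,6), … and 19 more.
Total: 31.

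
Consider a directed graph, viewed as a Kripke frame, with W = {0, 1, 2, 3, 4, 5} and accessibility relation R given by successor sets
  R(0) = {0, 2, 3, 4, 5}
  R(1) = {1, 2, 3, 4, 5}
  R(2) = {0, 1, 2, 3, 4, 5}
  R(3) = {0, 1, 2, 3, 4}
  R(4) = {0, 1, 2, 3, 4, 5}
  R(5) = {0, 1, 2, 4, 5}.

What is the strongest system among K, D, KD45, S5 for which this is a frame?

D

Serial (axiom D): yes — every world has a successor (e.g. 0 R 0).
Euclidean (axiom 5): no — 0 R 3 and 0 R 5, but not 3 R 5.
Transitive (axiom 4): no — 0 R 2 and 2 R 1, but not 0 R 1.
Reflexive (axiom T): yes — every world is R-related to itself.
So F validates K, D; KD45 would additionally require R to be Euclidean and transitive. The strongest is D.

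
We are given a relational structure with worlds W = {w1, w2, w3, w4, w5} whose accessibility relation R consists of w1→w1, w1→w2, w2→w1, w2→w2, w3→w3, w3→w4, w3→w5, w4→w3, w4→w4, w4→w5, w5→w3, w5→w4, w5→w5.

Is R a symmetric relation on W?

Yes

Symmetric: yes — every pair in R has its reverse in R.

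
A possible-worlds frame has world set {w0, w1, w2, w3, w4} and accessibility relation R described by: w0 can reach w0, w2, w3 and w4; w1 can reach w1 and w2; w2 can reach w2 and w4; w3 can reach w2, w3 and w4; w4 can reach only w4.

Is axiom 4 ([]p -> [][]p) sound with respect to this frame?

By correspondence theory, 4 is valid on a frame iff R is transitive.
Transitive: no — w1 R w2 and w2 R w4, but not w1 R w4.

No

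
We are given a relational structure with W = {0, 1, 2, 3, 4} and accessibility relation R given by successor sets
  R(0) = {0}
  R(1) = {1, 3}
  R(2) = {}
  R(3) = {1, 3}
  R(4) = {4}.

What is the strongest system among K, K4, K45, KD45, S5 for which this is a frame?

Transitive (axiom 4): yes — every two-step R-path is closed by a direct edge.
Euclidean (axiom 5): yes — any two successors of a common world are R-related.
Serial (axiom D): no — 2 has no R-successor.
Reflexive (axiom T): no — 2 is not related to itself.
So F validates K, K4, K45; KD45 would additionally require R to be serial. The strongest is K45.

K45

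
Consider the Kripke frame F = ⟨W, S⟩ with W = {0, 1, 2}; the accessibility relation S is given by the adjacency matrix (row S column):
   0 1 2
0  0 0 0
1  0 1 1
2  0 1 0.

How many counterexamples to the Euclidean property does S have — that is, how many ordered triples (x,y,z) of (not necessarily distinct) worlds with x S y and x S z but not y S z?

Enumerating: (1,2,2).

1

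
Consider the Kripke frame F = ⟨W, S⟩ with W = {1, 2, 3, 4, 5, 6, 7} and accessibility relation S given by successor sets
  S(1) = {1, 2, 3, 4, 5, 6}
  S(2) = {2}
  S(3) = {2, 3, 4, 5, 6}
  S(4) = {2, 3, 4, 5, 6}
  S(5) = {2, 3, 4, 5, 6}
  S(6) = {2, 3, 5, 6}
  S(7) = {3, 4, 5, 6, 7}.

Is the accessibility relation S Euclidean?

Euclidean: no — 1 S 2 and 1 S 3, but not 2 S 3.

No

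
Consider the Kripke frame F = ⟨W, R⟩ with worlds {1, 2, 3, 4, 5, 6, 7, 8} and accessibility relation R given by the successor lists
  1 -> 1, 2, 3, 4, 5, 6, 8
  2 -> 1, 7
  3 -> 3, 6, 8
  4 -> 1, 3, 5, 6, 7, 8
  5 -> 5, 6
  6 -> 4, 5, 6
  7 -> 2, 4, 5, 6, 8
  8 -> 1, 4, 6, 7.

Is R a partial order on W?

No

Reflexive: no — 2 is not related to itself.
Transitive: no — 1 R 2 and 2 R 7, but not 1 R 7.
Antisymmetric: no — 1 R 2 and 2 R 1 with 1 ≠ 2.
So R is not a partial order.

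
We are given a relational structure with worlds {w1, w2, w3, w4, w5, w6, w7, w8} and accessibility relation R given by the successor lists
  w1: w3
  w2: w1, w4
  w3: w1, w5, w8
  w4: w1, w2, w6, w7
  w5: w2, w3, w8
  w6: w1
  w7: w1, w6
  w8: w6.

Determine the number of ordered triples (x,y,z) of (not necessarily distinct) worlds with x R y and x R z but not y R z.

37

Enumerating: (w1,w3,w3), (w2,w1,w1), (w2,w1,w4), (w2,w4,w4), (w3,w1,w1), (w3,w1,w5), (w3,w1,w8), (w3,w5,w1), (w3,w5,w5), (w3,w8,w1), (w3,w8,w5), (w3,w8,w8), … and 25 more.
Total: 37.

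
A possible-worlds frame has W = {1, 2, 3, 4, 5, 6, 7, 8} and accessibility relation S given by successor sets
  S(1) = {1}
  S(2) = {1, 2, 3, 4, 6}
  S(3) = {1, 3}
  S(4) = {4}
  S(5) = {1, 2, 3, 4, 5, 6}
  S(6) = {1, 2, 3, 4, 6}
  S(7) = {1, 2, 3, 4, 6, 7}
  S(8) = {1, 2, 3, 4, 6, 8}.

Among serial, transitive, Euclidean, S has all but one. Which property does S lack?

Euclidean

Serial: yes — every world has a successor (e.g. 1 S 1).
Transitive: yes — every two-step S-path is closed by a direct edge.
Euclidean: no — 2 S 1 and 2 S 3, but not 1 S 3.
Only Euclidean fails.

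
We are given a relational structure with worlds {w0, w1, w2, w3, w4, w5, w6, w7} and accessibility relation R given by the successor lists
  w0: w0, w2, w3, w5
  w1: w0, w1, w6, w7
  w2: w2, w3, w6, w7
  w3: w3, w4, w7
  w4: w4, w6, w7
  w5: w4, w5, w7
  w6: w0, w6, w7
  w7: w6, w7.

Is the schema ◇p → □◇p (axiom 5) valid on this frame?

No

Axiom 5 corresponds to the accessibility relation being Euclidean.
Euclidean: no — w0 R w2 and w0 R w5, but not w2 R w5.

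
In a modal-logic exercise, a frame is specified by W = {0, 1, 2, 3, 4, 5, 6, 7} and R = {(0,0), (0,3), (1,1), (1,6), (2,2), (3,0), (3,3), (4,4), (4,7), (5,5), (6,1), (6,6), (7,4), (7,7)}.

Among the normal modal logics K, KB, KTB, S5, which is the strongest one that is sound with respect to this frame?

Symmetric (axiom B): yes — every pair in R has its reverse in R.
Reflexive (axiom T): yes — every world is R-related to itself.
Euclidean (axiom 5): yes — any two successors of a common world are R-related.
So F validates K, KB, KTB, S5. The strongest is S5.

S5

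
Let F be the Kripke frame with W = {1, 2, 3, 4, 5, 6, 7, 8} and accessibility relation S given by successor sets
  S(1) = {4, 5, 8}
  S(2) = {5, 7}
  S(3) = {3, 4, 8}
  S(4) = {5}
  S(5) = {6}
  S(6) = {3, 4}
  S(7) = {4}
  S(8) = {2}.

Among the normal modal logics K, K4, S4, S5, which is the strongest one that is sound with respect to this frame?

K

Transitive (axiom 4): no — 1 S 5 and 5 S 6, but not 1 S 6.
Reflexive (axiom T): no — 1 is not related to itself.
Euclidean (axiom 5): no — 1 S 4 and 1 S 8, but not 4 S 8.
So F validates K; K4 would additionally require S to be transitive. The strongest is K.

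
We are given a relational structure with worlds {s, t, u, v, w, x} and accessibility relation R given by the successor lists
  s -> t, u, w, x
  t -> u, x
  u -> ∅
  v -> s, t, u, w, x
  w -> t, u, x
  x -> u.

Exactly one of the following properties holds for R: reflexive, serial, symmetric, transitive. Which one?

Reflexive: no — s is not related to itself.
Serial: no — u has no R-successor.
Symmetric: no — s R t but not t R s.
Transitive: yes — every two-step R-path is closed by a direct edge.
Only transitive holds.

transitive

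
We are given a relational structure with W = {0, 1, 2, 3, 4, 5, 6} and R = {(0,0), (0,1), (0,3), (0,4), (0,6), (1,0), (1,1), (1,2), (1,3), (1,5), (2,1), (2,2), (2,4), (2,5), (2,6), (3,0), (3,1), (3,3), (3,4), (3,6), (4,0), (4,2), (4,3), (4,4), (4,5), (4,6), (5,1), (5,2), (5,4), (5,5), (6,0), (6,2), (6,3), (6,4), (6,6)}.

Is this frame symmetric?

Symmetric: yes — every pair in R has its reverse in R.

Yes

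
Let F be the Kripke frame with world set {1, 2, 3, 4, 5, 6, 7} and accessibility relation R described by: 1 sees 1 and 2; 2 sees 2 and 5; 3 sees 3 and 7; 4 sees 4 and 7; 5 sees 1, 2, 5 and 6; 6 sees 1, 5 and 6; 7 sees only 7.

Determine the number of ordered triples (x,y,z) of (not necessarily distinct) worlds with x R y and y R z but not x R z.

5

Enumerating: (1,2,5), (2,5,1), (2,5,6), (6,1,2), (6,5,2).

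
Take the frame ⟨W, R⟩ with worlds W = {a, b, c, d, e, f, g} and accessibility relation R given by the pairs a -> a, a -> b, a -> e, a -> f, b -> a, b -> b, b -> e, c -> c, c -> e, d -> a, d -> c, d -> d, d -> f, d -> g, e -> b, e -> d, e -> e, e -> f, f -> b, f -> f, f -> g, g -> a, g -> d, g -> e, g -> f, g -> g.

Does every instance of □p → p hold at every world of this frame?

Yes

By correspondence theory, T is valid on a frame iff R is reflexive.
Reflexive: yes — every world is R-related to itself.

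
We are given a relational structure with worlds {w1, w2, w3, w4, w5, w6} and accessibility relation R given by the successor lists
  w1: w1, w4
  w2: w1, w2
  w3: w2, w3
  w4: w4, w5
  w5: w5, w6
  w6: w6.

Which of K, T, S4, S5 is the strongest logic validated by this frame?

Reflexive (axiom T): yes — every world is R-related to itself.
Transitive (axiom 4): no — w1 R w4 and w4 R w5, but not w1 R w5.
Euclidean (axiom 5): no — w1 R w4 and w1 R w1, but not w4 R w1.
So F validates K, T; S4 would additionally require R to be transitive. The strongest is T.

T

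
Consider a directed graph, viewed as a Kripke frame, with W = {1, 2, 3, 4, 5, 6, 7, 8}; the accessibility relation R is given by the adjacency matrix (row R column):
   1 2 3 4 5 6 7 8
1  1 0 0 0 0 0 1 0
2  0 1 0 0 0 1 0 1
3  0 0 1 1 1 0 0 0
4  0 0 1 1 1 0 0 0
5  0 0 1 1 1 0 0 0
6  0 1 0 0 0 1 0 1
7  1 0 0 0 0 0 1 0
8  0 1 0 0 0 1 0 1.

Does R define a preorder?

Reflexive: yes — every world is R-related to itself.
Transitive: yes — every two-step R-path is closed by a direct edge.
So R is a preorder.

Yes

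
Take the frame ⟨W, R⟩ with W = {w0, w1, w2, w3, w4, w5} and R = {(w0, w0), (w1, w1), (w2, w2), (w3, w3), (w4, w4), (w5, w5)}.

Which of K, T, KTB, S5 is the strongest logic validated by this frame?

Reflexive (axiom T): yes — every world is R-related to itself.
Symmetric (axiom B): yes — every pair in R has its reverse in R.
Euclidean (axiom 5): yes — any two successors of a common world are R-related.
So F validates K, T, KTB, S5. The strongest is S5.

S5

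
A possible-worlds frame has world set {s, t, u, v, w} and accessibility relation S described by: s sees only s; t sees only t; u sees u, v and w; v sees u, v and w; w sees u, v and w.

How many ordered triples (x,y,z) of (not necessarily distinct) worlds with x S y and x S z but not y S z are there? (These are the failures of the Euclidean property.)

S is Euclidean; there are no such tuples.

0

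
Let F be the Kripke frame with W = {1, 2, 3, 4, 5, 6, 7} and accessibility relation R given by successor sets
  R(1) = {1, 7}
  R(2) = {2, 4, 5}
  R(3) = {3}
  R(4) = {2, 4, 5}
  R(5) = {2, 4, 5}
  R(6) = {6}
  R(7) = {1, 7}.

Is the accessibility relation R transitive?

Transitive: yes — every two-step R-path is closed by a direct edge.

Yes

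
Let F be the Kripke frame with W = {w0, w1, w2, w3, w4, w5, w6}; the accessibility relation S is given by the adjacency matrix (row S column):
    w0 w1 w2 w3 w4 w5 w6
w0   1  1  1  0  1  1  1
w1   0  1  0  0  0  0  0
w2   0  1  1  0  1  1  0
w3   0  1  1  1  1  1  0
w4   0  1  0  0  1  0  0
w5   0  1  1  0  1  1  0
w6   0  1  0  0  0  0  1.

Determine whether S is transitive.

Transitive: yes — every two-step S-path is closed by a direct edge.

Yes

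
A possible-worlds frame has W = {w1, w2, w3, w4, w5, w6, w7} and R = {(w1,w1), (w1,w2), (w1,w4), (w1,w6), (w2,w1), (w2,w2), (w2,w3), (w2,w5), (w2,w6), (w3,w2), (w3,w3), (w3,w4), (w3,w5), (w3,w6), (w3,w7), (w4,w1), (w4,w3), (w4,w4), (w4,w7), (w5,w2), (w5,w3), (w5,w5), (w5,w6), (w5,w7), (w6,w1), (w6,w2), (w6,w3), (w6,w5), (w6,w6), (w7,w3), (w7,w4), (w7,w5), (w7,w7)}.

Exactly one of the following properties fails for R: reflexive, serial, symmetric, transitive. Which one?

transitive

Reflexive: yes — every world is R-related to itself.
Serial: yes — every world has a successor (e.g. w1 R w1).
Symmetric: yes — every pair in R has its reverse in R.
Transitive: no — w1 R w2 and w2 R w3, but not w1 R w3.
Only transitive fails.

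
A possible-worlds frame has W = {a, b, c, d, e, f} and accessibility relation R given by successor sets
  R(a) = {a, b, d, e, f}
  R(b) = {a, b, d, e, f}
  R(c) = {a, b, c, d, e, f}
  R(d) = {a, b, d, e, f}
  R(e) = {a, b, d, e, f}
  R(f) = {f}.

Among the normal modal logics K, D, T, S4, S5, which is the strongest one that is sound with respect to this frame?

Serial (axiom D): yes — every world has a successor (e.g. a R a).
Reflexive (axiom T): yes — every world is R-related to itself.
Transitive (axiom 4): yes — every two-step R-path is closed by a direct edge.
Euclidean (axiom 5): no — a R f and a R b, but not f R b.
So F validates K, D, T, S4; S5 would additionally require R to be Euclidean. The strongest is S4.

S4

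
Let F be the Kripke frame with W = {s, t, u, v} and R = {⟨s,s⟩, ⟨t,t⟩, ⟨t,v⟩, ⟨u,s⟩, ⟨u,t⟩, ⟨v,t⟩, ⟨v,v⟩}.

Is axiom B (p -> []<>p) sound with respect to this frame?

No

Axiom B corresponds to the accessibility relation being symmetric.
Symmetric: no — u R s but not s R u.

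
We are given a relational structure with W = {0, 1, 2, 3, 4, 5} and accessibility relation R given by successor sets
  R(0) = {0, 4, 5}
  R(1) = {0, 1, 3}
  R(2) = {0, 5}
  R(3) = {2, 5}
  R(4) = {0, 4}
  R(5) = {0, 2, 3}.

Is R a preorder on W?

Reflexive: no — 2 is not related to itself.
Transitive: no — 0 R 5 and 5 R 2, but not 0 R 2.
So R is not a preorder.

No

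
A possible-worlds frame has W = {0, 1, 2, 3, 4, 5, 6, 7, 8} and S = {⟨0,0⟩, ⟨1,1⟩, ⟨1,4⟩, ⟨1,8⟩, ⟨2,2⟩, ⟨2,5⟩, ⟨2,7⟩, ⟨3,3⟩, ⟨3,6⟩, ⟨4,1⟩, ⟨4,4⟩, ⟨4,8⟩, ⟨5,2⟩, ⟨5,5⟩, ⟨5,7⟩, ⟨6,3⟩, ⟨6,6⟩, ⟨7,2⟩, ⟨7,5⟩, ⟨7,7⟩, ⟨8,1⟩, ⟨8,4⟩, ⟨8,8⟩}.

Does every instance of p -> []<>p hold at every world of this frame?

By correspondence theory, B is valid on a frame iff S is symmetric.
Symmetric: yes — every pair in S has its reverse in S.

Yes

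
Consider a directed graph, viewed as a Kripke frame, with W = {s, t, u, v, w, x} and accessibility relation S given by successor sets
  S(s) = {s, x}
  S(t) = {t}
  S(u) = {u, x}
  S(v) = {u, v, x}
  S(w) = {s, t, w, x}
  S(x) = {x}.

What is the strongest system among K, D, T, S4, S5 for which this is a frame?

S4

Serial (axiom D): yes — every world has a successor (e.g. s S s).
Reflexive (axiom T): yes — every world is S-related to itself.
Transitive (axiom 4): yes — every two-step S-path is closed by a direct edge.
Euclidean (axiom 5): no — v S x and v S u, but not x S u.
So F validates K, D, T, S4; S5 would additionally require S to be Euclidean. The strongest is S4.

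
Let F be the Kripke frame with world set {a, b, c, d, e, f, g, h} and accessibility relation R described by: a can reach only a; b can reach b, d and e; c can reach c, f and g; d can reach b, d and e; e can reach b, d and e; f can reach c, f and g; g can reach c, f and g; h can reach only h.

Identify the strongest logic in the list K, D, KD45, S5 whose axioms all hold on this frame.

Serial (axiom D): yes — every world has a successor (e.g. a R a).
Euclidean (axiom 5): yes — any two successors of a common world are R-related.
Transitive (axiom 4): yes — every two-step R-path is closed by a direct edge.
Reflexive (axiom T): yes — every world is R-related to itself.
So F validates K, D, KD45, S5. The strongest is S5.

S5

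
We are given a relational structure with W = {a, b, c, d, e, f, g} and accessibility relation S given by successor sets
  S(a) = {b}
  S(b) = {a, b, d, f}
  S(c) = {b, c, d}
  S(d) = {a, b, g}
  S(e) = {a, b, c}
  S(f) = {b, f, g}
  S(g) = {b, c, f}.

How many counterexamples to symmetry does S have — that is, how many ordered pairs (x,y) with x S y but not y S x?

Enumerating: (c,b), (c,d), (d,a), (d,g), (e,a), (e,b), (e,c), (g,b), (g,c).

9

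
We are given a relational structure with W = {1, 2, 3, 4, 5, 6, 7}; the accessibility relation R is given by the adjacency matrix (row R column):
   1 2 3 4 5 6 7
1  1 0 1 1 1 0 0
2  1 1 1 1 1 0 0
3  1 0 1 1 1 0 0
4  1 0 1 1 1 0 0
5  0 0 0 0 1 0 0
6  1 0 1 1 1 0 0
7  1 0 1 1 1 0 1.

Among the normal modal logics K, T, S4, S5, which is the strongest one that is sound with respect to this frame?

Reflexive (axiom T): no — 6 is not related to itself.
Transitive (axiom 4): yes — every two-step R-path is closed by a direct edge.
Euclidean (axiom 5): no — 1 R 5 and 1 R 3, but not 5 R 3.
So F validates K; T would additionally require R to be reflexive. The strongest is K.

K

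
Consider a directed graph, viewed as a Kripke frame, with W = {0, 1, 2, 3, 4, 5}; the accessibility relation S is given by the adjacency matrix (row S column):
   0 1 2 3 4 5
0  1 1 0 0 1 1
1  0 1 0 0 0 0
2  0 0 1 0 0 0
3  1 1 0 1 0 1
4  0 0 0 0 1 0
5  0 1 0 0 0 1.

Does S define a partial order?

No

Reflexive: yes — every world is S-related to itself.
Transitive: no — 3 S 0 and 0 S 4, but not 3 S 4.
Antisymmetric: yes — no distinct pair is related both ways.
So S is not a partial order.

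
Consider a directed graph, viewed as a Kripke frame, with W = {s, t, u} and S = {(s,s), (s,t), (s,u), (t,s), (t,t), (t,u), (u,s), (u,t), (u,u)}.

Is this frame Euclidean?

Euclidean: yes — any two successors of a common world are S-related.

Yes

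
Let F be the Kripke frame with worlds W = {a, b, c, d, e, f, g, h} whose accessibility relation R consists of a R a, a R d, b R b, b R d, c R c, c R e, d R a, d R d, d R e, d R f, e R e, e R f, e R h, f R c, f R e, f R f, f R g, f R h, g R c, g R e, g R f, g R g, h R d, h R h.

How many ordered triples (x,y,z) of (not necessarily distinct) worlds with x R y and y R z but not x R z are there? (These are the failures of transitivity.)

20

Enumerating: (a,d,e), (a,d,f), (b,d,a), (b,d,e), (b,d,f), (c,e,f), (c,e,h), (d,e,h), (d,f,c), (d,f,g), (d,f,h), (e,f,c), … and 8 more.
Total: 20.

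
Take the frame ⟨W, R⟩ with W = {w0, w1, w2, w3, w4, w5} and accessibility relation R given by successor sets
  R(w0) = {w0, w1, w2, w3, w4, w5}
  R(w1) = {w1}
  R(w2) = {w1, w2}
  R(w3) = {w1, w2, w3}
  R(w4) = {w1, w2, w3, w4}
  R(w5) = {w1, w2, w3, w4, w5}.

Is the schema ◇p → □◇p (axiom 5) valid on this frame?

No

By correspondence theory, 5 is valid on a frame iff R is Euclidean.
Euclidean: no — w0 R w1 and w0 R w2, but not w1 R w2.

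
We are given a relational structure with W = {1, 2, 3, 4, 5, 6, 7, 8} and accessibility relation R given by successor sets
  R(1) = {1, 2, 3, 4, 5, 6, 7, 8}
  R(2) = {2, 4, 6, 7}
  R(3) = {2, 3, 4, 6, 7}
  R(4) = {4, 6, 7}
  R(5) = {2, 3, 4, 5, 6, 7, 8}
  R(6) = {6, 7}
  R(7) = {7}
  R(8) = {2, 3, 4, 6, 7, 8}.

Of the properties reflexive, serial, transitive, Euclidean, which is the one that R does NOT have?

Reflexive: yes — every world is R-related to itself.
Serial: yes — every world has a successor (e.g. 1 R 1).
Transitive: yes — every two-step R-path is closed by a direct edge.
Euclidean: no — 1 R 2 and 1 R 3, but not 2 R 3.
Only Euclidean fails.

Euclidean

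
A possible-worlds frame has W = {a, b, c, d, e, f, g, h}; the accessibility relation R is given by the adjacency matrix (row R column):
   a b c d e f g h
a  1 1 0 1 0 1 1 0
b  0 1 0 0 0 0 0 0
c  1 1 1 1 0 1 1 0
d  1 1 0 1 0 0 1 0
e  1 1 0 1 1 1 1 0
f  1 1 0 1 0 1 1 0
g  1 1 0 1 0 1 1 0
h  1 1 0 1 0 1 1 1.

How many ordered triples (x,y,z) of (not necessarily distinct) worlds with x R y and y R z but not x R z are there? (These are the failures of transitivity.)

Enumerating: (d,a,f), (d,g,f).

2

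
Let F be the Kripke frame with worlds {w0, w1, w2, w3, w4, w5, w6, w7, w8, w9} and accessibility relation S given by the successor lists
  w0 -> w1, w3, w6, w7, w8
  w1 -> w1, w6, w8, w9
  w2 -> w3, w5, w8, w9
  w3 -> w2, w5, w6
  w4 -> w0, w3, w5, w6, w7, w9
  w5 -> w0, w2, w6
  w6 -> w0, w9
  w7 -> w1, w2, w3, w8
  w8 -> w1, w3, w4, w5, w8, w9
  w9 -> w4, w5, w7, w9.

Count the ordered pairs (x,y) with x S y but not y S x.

Enumerating: (w0,w1), (w0,w3), (w0,w7), (w0,w8), (w1,w6), (w1,w9), (w2,w8), (w2,w9), (w3,w5), (w3,w6), (w4,w0), (w4,w3), … and 16 more.
Total: 28.

28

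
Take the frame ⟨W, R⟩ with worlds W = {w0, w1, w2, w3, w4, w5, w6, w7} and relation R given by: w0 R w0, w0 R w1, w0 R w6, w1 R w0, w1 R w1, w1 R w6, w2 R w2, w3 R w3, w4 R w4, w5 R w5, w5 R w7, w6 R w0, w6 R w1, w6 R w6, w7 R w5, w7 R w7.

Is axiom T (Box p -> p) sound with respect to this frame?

Yes

By correspondence theory, T is valid on a frame iff R is reflexive.
Reflexive: yes — every world is R-related to itself.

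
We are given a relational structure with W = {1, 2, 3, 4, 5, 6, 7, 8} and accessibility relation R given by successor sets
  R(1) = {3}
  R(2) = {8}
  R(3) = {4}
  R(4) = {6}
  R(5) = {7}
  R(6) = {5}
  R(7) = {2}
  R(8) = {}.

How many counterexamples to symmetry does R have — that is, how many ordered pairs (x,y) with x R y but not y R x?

Enumerating: (1,3), (2,8), (3,4), (4,6), (5,7), (6,5), (7,2).

7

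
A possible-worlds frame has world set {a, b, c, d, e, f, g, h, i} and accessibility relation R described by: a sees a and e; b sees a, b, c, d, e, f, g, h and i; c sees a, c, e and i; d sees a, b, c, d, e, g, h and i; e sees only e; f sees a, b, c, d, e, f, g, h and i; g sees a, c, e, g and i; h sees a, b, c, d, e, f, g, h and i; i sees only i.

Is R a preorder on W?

Reflexive: yes — every world is R-related to itself.
Transitive: no — d R b and b R f, but not d R f.
So R is not a preorder.

No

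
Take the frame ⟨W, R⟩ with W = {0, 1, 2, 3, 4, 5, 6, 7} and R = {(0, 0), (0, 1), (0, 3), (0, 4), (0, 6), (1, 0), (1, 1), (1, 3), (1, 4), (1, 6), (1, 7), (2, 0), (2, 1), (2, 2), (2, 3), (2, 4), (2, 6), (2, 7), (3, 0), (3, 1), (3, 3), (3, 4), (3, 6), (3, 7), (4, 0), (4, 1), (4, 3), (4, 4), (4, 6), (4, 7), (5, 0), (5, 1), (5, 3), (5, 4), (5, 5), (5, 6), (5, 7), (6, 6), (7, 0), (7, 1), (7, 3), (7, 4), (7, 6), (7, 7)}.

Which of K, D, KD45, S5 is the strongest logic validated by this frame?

D

Serial (axiom D): yes — every world has a successor (e.g. 0 R 0).
Euclidean (axiom 5): no — 0 R 6 and 0 R 1, but not 6 R 1.
Transitive (axiom 4): no — 0 R 1 and 1 R 7, but not 0 R 7.
Reflexive (axiom T): yes — every world is R-related to itself.
So F validates K, D; KD45 would additionally require R to be Euclidean and transitive. The strongest is D.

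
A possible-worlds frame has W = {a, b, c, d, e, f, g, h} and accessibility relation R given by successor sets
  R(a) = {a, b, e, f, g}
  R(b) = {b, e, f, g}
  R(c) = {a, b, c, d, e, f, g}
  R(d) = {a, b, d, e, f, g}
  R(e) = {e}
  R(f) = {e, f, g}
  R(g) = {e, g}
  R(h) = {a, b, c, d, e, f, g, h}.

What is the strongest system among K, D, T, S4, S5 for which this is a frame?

S4

Serial (axiom D): yes — every world has a successor (e.g. a R a).
Reflexive (axiom T): yes — every world is R-related to itself.
Transitive (axiom 4): yes — every two-step R-path is closed by a direct edge.
Euclidean (axiom 5): no — a R e and a R b, but not e R b.
So F validates K, D, T, S4; S5 would additionally require R to be Euclidean. The strongest is S4.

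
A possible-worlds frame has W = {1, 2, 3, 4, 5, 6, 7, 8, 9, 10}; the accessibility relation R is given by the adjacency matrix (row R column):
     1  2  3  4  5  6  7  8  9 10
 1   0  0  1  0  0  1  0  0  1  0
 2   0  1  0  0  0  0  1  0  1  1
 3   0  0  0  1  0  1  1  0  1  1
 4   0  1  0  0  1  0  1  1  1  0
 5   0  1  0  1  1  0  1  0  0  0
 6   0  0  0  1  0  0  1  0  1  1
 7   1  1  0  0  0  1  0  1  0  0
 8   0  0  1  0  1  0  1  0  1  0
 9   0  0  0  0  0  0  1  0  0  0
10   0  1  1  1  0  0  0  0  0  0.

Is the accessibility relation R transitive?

No

Transitive: no — 1 R 3 and 3 R 10, but not 1 R 10.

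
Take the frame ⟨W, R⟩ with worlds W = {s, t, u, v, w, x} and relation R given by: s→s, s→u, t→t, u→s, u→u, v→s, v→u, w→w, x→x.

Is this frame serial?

Yes

Serial: yes — every world has a successor (e.g. s R s).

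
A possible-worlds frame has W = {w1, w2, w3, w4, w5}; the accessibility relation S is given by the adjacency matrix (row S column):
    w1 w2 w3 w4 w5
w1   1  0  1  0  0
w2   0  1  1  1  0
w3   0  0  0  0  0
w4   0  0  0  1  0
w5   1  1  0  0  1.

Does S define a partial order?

No

Reflexive: no — w3 is not related to itself.
Transitive: no — w5 S w1 and w1 S w3, but not w5 S w3.
Antisymmetric: yes — no distinct pair is related both ways.
So S is not a partial order.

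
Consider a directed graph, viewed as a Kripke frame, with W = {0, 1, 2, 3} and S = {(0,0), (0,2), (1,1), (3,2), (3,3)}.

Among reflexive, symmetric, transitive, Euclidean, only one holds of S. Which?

Reflexive: no — 2 is not related to itself.
Symmetric: no — 0 S 2 but not 2 S 0.
Transitive: yes — every two-step S-path is closed by a direct edge.
Euclidean: no — 0 S 2 and 0 S 0, but not 2 S 0.
Only transitive holds.

transitive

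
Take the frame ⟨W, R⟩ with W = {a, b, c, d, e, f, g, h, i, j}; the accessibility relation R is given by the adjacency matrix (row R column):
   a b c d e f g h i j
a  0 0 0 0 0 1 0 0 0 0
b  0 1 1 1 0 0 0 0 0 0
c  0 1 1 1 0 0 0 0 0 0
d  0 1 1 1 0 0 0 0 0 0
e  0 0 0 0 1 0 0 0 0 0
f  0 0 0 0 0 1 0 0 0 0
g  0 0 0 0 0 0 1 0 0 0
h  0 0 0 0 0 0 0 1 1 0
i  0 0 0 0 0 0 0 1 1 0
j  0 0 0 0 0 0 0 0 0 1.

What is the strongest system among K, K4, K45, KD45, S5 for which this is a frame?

Transitive (axiom 4): yes — every two-step R-path is closed by a direct edge.
Euclidean (axiom 5): yes — any two successors of a common world are R-related.
Serial (axiom D): yes — every world has a successor (e.g. a R f).
Reflexive (axiom T): no — a is not related to itself.
So F validates K, K4, K45, KD45; S5 would additionally require R to be reflexive. The strongest is KD45.

KD45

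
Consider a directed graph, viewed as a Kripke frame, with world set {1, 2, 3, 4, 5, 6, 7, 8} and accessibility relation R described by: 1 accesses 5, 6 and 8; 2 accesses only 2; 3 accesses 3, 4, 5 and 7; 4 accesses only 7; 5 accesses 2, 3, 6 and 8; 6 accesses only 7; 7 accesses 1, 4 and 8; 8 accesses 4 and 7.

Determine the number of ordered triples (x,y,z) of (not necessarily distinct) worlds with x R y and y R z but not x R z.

28

Enumerating: (1,5,2), (1,5,3), (1,6,7), (1,8,4), (1,8,7), (3,5,2), (3,5,6), (3,5,8), (3,7,1), (3,7,8), (4,7,1), (4,7,4), … and 16 more.
Total: 28.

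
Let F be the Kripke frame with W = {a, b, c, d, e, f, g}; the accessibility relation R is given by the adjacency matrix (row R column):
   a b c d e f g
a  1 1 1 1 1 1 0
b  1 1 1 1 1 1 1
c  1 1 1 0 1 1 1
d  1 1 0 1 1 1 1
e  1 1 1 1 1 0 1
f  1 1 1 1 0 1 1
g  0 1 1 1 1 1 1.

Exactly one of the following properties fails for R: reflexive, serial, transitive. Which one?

Reflexive: yes — every world is R-related to itself.
Serial: yes — every world has a successor (e.g. a R a).
Transitive: no — a R b and b R g, but not a R g.
Only transitive fails.

transitive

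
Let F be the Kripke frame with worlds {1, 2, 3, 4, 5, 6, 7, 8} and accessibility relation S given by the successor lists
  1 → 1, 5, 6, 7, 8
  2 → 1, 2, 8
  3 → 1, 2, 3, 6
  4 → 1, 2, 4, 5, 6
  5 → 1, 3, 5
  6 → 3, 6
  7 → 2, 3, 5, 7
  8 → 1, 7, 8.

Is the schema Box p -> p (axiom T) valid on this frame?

The schema T characterises exactly the reflexive frames.
Reflexive: yes — every world is S-related to itself.

Yes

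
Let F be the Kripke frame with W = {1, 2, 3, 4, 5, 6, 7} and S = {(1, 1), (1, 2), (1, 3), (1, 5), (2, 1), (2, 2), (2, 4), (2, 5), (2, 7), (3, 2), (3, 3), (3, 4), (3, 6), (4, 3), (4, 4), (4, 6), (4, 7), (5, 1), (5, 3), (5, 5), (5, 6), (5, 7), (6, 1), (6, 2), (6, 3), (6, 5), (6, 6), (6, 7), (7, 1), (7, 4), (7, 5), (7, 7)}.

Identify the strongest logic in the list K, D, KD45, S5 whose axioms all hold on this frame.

Serial (axiom D): yes — every world has a successor (e.g. 1 S 1).
Euclidean (axiom 5): no — 1 S 2 and 1 S 3, but not 2 S 3.
Transitive (axiom 4): no — 1 S 2 and 2 S 4, but not 1 S 4.
Reflexive (axiom T): yes — every world is S-related to itself.
So F validates K, D; KD45 would additionally require S to be Euclidean and transitive. The strongest is D.

D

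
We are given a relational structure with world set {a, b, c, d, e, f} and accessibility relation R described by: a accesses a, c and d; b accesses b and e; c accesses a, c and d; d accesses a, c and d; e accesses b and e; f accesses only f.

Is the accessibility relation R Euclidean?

Euclidean: yes — any two successors of a common world are R-related.

Yes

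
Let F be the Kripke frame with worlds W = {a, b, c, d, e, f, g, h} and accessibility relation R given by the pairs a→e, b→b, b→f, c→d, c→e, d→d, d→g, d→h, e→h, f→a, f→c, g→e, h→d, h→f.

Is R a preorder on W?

Reflexive: no — a is not related to itself.
Transitive: no — a R e and e R h, but not a R h.
So R is not a preorder.

No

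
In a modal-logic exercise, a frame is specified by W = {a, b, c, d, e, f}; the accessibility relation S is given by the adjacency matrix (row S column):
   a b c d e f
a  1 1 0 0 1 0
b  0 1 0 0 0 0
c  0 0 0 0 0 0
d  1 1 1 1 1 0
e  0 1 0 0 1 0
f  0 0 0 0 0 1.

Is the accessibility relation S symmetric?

No

Symmetric: no — a S b but not b S a.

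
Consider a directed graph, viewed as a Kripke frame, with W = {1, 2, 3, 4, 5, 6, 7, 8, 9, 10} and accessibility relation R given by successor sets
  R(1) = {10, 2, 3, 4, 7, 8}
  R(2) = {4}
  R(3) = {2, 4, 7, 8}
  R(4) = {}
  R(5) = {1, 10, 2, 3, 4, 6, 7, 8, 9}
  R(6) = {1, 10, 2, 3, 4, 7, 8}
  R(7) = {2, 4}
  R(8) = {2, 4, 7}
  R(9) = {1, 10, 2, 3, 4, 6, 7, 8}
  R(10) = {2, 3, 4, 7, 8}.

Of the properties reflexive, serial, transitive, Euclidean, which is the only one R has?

transitive

Reflexive: no — 1 is not related to itself.
Serial: no — 4 has no R-successor.
Transitive: yes — every two-step R-path is closed by a direct edge.
Euclidean: no — 1 R 2 and 1 R 10, but not 2 R 10.
Only transitive holds.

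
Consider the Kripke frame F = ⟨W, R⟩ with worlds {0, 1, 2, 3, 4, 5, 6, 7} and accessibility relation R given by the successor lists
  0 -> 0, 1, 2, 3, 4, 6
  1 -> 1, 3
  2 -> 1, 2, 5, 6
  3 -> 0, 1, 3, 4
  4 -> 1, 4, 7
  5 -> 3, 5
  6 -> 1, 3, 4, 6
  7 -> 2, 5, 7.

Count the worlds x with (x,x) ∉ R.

R is reflexive; there are no such worlds.

0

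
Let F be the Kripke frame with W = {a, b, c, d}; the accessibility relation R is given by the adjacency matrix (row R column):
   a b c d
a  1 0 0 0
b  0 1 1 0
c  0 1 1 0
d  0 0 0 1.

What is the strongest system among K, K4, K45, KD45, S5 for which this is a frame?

S5

Transitive (axiom 4): yes — every two-step R-path is closed by a direct edge.
Euclidean (axiom 5): yes — any two successors of a common world are R-related.
Serial (axiom D): yes — every world has a successor (e.g. a R a).
Reflexive (axiom T): yes — every world is R-related to itself.
So F validates K, K4, K45, KD45, S5. The strongest is S5.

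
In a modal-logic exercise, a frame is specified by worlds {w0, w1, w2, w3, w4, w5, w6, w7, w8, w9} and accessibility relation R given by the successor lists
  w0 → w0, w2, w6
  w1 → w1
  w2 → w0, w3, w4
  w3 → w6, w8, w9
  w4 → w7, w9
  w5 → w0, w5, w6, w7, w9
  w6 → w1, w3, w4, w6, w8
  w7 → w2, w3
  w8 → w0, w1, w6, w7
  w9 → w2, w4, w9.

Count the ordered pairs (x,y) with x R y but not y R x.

18

Enumerating: (w0,w6), (w2,w3), (w2,w4), (w3,w8), (w3,w9), (w4,w7), (w5,w0), (w5,w6), (w5,w7), (w5,w9), (w6,w1), (w6,w4), (w7,w2), (w7,w3), (w8,w0), (w8,w1), (w8,w7), (w9,w2).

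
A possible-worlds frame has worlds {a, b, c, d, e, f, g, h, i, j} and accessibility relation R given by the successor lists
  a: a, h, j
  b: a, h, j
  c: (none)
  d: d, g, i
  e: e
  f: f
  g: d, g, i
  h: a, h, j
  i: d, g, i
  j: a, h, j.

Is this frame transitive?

Yes

Transitive: yes — every two-step R-path is closed by a direct edge.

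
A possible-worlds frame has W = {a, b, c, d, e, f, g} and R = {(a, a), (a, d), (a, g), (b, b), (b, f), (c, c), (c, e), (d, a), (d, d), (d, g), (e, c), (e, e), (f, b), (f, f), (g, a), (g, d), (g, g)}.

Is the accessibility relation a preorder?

Reflexive: yes — every world is R-related to itself.
Transitive: yes — every two-step R-path is closed by a direct edge.
So R is a preorder.

Yes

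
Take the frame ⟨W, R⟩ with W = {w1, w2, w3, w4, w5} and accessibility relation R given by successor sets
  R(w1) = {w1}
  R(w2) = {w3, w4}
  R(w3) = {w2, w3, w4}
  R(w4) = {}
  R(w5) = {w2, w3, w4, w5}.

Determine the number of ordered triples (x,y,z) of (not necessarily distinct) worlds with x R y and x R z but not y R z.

Enumerating: (w2,w4,w3), (w2,w4,w4), (w3,w2,w2), (w3,w4,w2), (w3,w4,w3), (w3,w4,w4), (w5,w2,w2), (w5,w2,w5), (w5,w3,w5), (w5,w4,w2), (w5,w4,w3), (w5,w4,w4), (w5,w4,w5).

13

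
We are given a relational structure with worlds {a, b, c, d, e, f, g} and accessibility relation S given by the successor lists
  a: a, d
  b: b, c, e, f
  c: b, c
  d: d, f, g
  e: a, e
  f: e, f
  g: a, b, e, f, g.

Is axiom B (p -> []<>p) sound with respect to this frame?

The schema B characterises exactly the symmetric frames.
Symmetric: no — a S d but not d S a.

No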